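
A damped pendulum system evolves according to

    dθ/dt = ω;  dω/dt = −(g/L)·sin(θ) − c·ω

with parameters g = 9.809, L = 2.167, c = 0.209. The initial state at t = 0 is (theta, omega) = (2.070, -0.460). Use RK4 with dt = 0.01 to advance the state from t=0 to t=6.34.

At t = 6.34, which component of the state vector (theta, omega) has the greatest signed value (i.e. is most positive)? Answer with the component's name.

largest component: omega

t=0.000: state=(2.070, -0.460)
step 1 (dt=0.01): k1=(-0.460, -3.878), k2=(-0.479, -3.879), k3=(-0.479, -3.879), k4=(-0.499, -3.880); state += dt/6·(k1+2k2+2k3+k4)
t=0.010: state=(2.065, -0.499)
t=0.020: state=(2.060, -0.538)
t=0.030: state=(2.054, -0.576)
continuing one RK4 step at a time; state shown every 25 steps (Δt=0.25):
t=0.250: state=(1.832, -1.450)
t=0.500: state=(1.342, -2.467)
t=0.750: state=(0.618, -3.245)
t=1.000: state=(-0.218, -3.289)
t=1.250: state=(-0.956, -2.507)
t=1.500: state=(-1.441, -1.353)
t=1.750: state=(-1.632, -0.183)
t=2.000: state=(-1.538, 0.928)
t=2.250: state=(-1.174, 1.956)
t=2.500: state=(-0.583, 2.702)
t=2.750: state=(0.123, 2.810)
t=3.000: state=(0.760, 2.188)
t=3.250: state=(1.183, 1.159)
t=3.500: state=(1.333, 0.044)
t=3.750: state=(1.209, -1.018)
t=4.000: state=(0.838, -1.911)
t=4.250: state=(0.287, -2.402)
t=4.500: state=(-0.310, -2.261)
t=4.750: state=(-0.796, -1.557)
t=5.000: state=(-1.066, -0.582)
t=5.250: state=(-1.084, 0.428)
t=5.500: state=(-0.861, 1.326)
t=5.750: state=(-0.445, 1.934)
t=6.000: state=(0.064, 2.042)
t=6.250: state=(0.530, 1.607)
t=6.340: state=(0.663, 1.350)
compare at T: theta=0.663, omega=1.350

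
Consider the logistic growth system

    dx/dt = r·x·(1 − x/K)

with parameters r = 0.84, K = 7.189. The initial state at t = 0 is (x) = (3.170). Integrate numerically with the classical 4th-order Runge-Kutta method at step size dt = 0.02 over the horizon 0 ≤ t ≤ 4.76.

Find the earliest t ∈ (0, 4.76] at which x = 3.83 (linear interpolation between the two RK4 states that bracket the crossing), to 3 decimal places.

t = 0.439

t=0.000: state=(3.170)
step 1 (dt=0.02): k1=(1.489), k2=(1.490), k3=(1.490), k4=(1.491); state += dt/6·(k1+2k2+2k3+k4)
t=0.020: state=(3.200)
t=0.040: state=(3.230)
t=0.060: state=(3.260)
continuing one RK4 step at a time; state shown every 10 steps (Δt=0.2):
t=0.200: state=(3.470)
t=0.400: state=(3.772)
t=0.420: state=(3.802)
next step: t=0.440: state=(3.832) — x has crossed 3.83
linear interpolation between t=0.420 (3.80185) and t=0.440 (3.83193) → t≈0.439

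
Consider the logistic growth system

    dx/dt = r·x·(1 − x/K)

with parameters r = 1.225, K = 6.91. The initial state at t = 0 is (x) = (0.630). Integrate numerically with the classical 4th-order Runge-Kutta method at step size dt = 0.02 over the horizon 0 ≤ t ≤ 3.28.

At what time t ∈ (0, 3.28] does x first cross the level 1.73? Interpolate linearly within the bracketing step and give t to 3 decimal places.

t = 0.982

t=0.000: state=(0.630)
step 1 (dt=0.02): k1=(0.701), k2=(0.708), k3=(0.708), k4=(0.716); state += dt/6·(k1+2k2+2k3+k4)
t=0.020: state=(0.644)
t=0.040: state=(0.659)
t=0.060: state=(0.673)
continuing one RK4 step at a time; state shown every 10 steps (Δt=0.2):
t=0.200: state=(0.785)
t=0.400: state=(0.972)
t=0.600: state=(1.196)
t=0.800: state=(1.457)
t=0.980: state=(1.727)
next step: t=1.000: state=(1.759) — x has crossed 1.73
linear interpolation between t=0.980 (1.72712) and t=1.000 (1.75905) → t≈0.982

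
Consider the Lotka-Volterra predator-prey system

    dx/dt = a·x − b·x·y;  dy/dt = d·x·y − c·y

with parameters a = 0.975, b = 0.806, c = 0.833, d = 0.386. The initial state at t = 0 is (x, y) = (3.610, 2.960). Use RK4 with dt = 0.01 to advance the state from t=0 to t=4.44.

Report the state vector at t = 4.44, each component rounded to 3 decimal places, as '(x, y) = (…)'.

t=0.000: state=(3.610, 2.960)
step 1 (dt=0.01): k1=(-5.093, 1.659), k2=(-5.081, 1.634), k3=(-5.081, 1.634), k4=(-5.068, 1.610); state += dt/6·(k1+2k2+2k3+k4)
t=0.010: state=(3.559, 2.976)
t=0.020: state=(3.509, 2.992)
t=0.030: state=(3.458, 3.008)
continuing one RK4 step at a time; state shown every 20 steps (Δt=0.2):
t=0.200: state=(2.665, 3.189)
t=0.400: state=(1.928, 3.219)
t=0.600: state=(1.406, 3.095)
t=0.800: state=(1.055, 2.878)
t=1.000: state=(0.823, 2.618)
t=1.200: state=(0.670, 2.347)
t=1.400: state=(0.570, 2.084)
t=1.600: state=(0.505, 1.838)
t=1.800: state=(0.465, 1.615)
t=2.000: state=(0.443, 1.416)
t=2.200: state=(0.434, 1.240)
t=2.400: state=(0.438, 1.086)
t=2.600: state=(0.452, 0.951)
t=2.800: state=(0.476, 0.834)
t=3.000: state=(0.509, 0.734)
t=3.200: state=(0.554, 0.647)
t=3.400: state=(0.610, 0.573)
t=3.600: state=(0.680, 0.510)
t=3.800: state=(0.764, 0.456)
t=4.000: state=(0.866, 0.411)
t=4.200: state=(0.988, 0.374)
t=4.400: state=(1.134, 0.343)
t=4.440: state=(1.166, 0.338)

(x, y) = (1.166, 0.338)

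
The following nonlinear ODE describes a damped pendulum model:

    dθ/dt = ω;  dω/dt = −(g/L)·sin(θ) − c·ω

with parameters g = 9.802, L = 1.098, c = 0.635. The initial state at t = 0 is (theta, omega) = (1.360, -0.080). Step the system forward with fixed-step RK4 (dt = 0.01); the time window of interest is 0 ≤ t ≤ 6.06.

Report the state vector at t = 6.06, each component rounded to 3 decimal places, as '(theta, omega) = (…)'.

t=0.000: state=(1.360, -0.080)
step 1 (dt=0.01): k1=(-0.080, -8.679), k2=(-0.123, -8.650), k3=(-0.123, -8.650), k4=(-0.167, -8.621); state += dt/6·(k1+2k2+2k3+k4)
t=0.010: state=(1.359, -0.167)
t=0.020: state=(1.357, -0.252)
t=0.030: state=(1.354, -0.338)
continuing one RK4 step at a time; state shown every 20 steps (Δt=0.2):
t=0.200: state=(1.179, -1.681)
t=0.400: state=(0.716, -2.844)
t=0.600: state=(0.099, -3.156)
t=0.800: state=(-0.476, -2.440)
t=1.000: state=(-0.835, -1.098)
t=1.200: state=(-0.909, 0.343)
t=1.400: state=(-0.715, 1.538)
t=1.600: state=(-0.330, 2.195)
t=1.800: state=(0.113, 2.103)
t=2.000: state=(0.467, 1.350)
t=2.200: state=(0.632, 0.287)
t=2.400: state=(0.585, -0.728)
t=2.600: state=(0.363, -1.418)
t=2.800: state=(0.052, -1.592)
t=3.000: state=(-0.238, -1.232)
t=3.200: state=(-0.417, -0.524)
t=3.400: state=(-0.443, 0.258)
t=3.600: state=(-0.326, 0.869)
t=3.800: state=(-0.118, 1.138)
t=4.000: state=(0.103, 1.008)
t=4.200: state=(0.264, 0.568)
t=4.400: state=(0.321, 0.000)
t=4.600: state=(0.269, -0.499)
t=4.800: state=(0.136, -0.782)
t=5.000: state=(-0.025, -0.779)
t=5.200: state=(-0.158, -0.523)
t=5.400: state=(-0.225, -0.129)
t=5.600: state=(-0.211, 0.259)
t=5.800: state=(-0.130, 0.518)
t=6.000: state=(-0.017, 0.579)
t=6.060: state=(0.017, 0.557)

(theta, omega) = (0.017, 0.557)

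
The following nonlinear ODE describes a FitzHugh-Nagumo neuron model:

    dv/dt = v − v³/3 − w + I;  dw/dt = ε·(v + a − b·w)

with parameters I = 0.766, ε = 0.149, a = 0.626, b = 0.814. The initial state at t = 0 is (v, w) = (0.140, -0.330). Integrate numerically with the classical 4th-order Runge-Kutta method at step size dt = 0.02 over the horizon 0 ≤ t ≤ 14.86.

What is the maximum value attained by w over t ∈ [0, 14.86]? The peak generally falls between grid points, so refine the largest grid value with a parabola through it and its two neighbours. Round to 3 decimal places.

max w = 1.649

t=0.000: state=(0.140, -0.330)
step 1 (dt=0.02): k1=(1.235, 0.154), k2=(1.246, 0.156), k3=(1.246, 0.156), k4=(1.256, 0.157); state += dt/6·(k1+2k2+2k3+k4)
t=0.020: state=(0.165, -0.327)
t=0.040: state=(0.190, -0.324)
t=0.060: state=(0.216, -0.320)
continuing one RK4 step at a time; state shown every 25 steps (Δt=0.5):
t=0.500: state=(0.879, -0.230)
t=1.000: state=(1.607, -0.079)
t=1.500: state=(1.912, 0.101)
t=2.000: state=(1.949, 0.281)
t=2.500: state=(1.912, 0.449)
t=3.000: state=(1.857, 0.604)
t=3.500: state=(1.798, 0.746)
t=4.000: state=(1.738, 0.875)
t=4.500: state=(1.677, 0.992)
t=5.000: state=(1.616, 1.098)
t=5.500: state=(1.554, 1.193)
t=6.000: state=(1.491, 1.278)
t=6.500: state=(1.427, 1.354)
t=7.000: state=(1.361, 1.420)
t=7.500: state=(1.293, 1.478)
t=8.000: state=(1.222, 1.527)
t=8.500: state=(1.146, 1.568)
t=9.000: state=(1.063, 1.601)
t=9.500: state=(0.972, 1.626)
t=10.000: state=(0.868, 1.642)
t=10.500: state=(0.743, 1.649)
t=11.000: state=(0.586, 1.645)
t=11.500: state=(0.373, 1.629)
t=12.000: state=(0.060, 1.594)
t=12.500: state=(-0.419, 1.534)
t=13.000: state=(-1.069, 1.435)
t=13.500: state=(-1.612, 1.297)
t=14.000: state=(-1.825, 1.140)
t=14.500: state=(-1.848, 0.985)
t=14.860: state=(-1.825, 0.879)
largest grid value and its neighbours: w(10.580)=1.64887, w(10.600)=1.64887, w(10.620)=1.64886
parabola through these three points peaks at t≈10.596 with w≈1.64887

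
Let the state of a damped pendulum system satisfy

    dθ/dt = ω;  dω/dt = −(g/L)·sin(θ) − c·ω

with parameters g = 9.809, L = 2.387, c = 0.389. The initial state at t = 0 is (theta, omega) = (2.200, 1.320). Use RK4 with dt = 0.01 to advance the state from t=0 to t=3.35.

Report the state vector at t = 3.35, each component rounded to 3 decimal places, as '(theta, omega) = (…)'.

(theta, omega) = (-0.524, 2.247)

t=0.000: state=(2.200, 1.320)
step 1 (dt=0.01): k1=(1.320, -3.836), k2=(1.301, -3.812), k3=(1.301, -3.813), k4=(1.282, -3.789); state += dt/6·(k1+2k2+2k3+k4)
t=0.010: state=(2.213, 1.282)
t=0.020: state=(2.226, 1.244)
t=0.030: state=(2.238, 1.207)
continuing one RK4 step at a time; state shown every 20 steps (Δt=0.2):
t=0.200: state=(2.393, 0.637)
t=0.400: state=(2.463, 0.078)
t=0.600: state=(2.428, -0.430)
t=0.800: state=(2.290, -0.950)
t=1.000: state=(2.044, -1.528)
t=1.200: state=(1.675, -2.166)
t=1.400: state=(1.179, -2.779)
t=1.600: state=(0.578, -3.172)
t=1.800: state=(-0.060, -3.130)
t=2.000: state=(-0.642, -2.618)
t=2.200: state=(-1.088, -1.817)
t=2.400: state=(-1.364, -0.935)
t=2.600: state=(-1.464, -0.082)
t=2.800: state=(-1.401, 0.708)
t=3.000: state=(-1.187, 1.416)
t=3.200: state=(-0.844, 1.982)
t=3.350: state=(-0.524, 2.247)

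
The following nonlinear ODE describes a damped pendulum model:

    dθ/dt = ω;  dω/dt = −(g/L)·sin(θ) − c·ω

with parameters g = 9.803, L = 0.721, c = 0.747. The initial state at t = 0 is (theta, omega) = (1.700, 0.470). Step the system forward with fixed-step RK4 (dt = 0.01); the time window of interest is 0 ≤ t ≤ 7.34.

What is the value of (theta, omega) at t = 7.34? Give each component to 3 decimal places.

t=0.000: state=(1.700, 0.470)
step 1 (dt=0.01): k1=(0.470, -13.834), k2=(0.401, -13.778), k3=(0.401, -13.779), k4=(0.332, -13.724); state += dt/6·(k1+2k2+2k3+k4)
t=0.010: state=(1.704, 0.332)
t=0.020: state=(1.707, 0.196)
t=0.030: state=(1.708, 0.060)
continuing one RK4 step at a time; state shown every 25 steps (Δt=0.25):
t=0.250: state=(1.410, -2.695)
t=0.500: state=(0.443, -4.665)
t=0.750: state=(-0.641, -3.450)
t=1.000: state=(-1.125, -0.354)
t=1.250: state=(-0.852, 2.373)
t=1.500: state=(-0.084, 3.356)
t=1.750: state=(0.610, 1.868)
t=2.000: state=(0.774, -0.551)
t=2.250: state=(0.397, -2.236)
t=2.500: state=(-0.190, -2.135)
t=2.750: state=(-0.543, -0.553)
t=3.000: state=(-0.460, 1.124)
t=3.250: state=(-0.070, 1.761)
t=3.500: state=(0.303, 1.038)
t=3.750: state=(0.398, -0.289)
t=4.000: state=(0.196, -1.191)
t=4.250: state=(-0.112, -1.096)
t=4.500: state=(-0.287, -0.232)
t=4.750: state=(-0.227, 0.648)
t=5.000: state=(-0.015, 0.919)
t=5.250: state=(0.172, 0.483)
t=5.500: state=(0.203, -0.224)
t=5.750: state=(0.084, -0.651)
t=6.000: state=(-0.076, -0.537)
t=6.250: state=(-0.153, -0.056)
t=6.500: state=(-0.108, 0.383)
t=6.750: state=(0.008, 0.472)
t=7.000: state=(0.098, 0.205)
t=7.250: state=(0.102, -0.164)
t=7.340: state=(0.083, -0.263)

(theta, omega) = (0.083, -0.263)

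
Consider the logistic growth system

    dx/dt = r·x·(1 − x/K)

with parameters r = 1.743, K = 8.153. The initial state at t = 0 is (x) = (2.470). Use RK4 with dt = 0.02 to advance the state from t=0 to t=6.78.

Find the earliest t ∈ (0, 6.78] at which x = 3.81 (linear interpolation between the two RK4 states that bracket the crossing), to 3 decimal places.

t = 0.403

t=0.000: state=(2.470)
step 1 (dt=0.02): k1=(3.001), k2=(3.021), k3=(3.021), k4=(3.042); state += dt/6·(k1+2k2+2k3+k4)
t=0.020: state=(2.530)
t=0.040: state=(2.592)
t=0.060: state=(2.654)
t=0.400: state=(3.800)
next step: t=0.420: state=(3.870) — x has crossed 3.81
linear interpolation between t=0.400 (3.79960) and t=0.420 (3.87040) → t≈0.403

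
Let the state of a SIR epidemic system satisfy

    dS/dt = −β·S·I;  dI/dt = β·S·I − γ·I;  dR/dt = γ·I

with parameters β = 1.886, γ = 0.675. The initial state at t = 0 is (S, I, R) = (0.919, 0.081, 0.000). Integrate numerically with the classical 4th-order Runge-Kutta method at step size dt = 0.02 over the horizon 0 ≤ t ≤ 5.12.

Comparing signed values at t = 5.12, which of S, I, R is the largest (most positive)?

largest component: R

t=0.000: state=(0.919, 0.081, 0.000)
step 1 (dt=0.02): k1=(-0.140, 0.086, 0.055), k2=(-0.142, 0.086, 0.055), k3=(-0.142, 0.086, 0.055), k4=(-0.143, 0.087, 0.056); state += dt/6·(k1+2k2+2k3+k4)
t=0.020: state=(0.916, 0.083, 0.001)
t=0.040: state=(0.913, 0.084, 0.002)
t=0.060: state=(0.910, 0.086, 0.003)
continuing one RK4 step at a time; state shown every 10 steps (Δt=0.2):
t=0.200: state=(0.888, 0.100, 0.012)
t=0.400: state=(0.852, 0.121, 0.027)
t=0.600: state=(0.811, 0.144, 0.045)
t=0.800: state=(0.764, 0.170, 0.066)
t=1.000: state=(0.713, 0.196, 0.091)
t=1.200: state=(0.659, 0.222, 0.119)
t=1.400: state=(0.603, 0.246, 0.151)
t=1.600: state=(0.548, 0.267, 0.185)
t=1.800: state=(0.493, 0.284, 0.223)
t=2.000: state=(0.442, 0.296, 0.262)
t=2.200: state=(0.395, 0.303, 0.302)
t=2.400: state=(0.352, 0.305, 0.343)
t=2.600: state=(0.314, 0.302, 0.384)
t=2.800: state=(0.281, 0.295, 0.425)
t=3.000: state=(0.252, 0.285, 0.464)
t=3.200: state=(0.226, 0.272, 0.501)
t=3.400: state=(0.205, 0.258, 0.537)
t=3.600: state=(0.186, 0.243, 0.571)
t=3.800: state=(0.171, 0.227, 0.603)
t=4.000: state=(0.157, 0.211, 0.632)
t=4.200: state=(0.146, 0.195, 0.660)
t=4.400: state=(0.136, 0.180, 0.685)
t=4.600: state=(0.127, 0.165, 0.708)
t=4.800: state=(0.120, 0.151, 0.729)
t=5.000: state=(0.113, 0.138, 0.749)
t=5.120: state=(0.110, 0.130, 0.760)
compare at T: S=0.110, I=0.130, R=0.760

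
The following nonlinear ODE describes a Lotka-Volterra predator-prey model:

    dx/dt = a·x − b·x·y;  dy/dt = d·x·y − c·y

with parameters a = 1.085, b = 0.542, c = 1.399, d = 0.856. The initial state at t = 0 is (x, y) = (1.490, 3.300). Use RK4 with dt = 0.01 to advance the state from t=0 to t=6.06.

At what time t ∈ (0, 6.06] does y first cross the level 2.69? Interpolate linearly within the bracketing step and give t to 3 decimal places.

t = 0.607

t=0.000: state=(1.490, 3.300)
step 1 (dt=0.01): k1=(-1.048, -0.408), k2=(-1.043, -0.422), k3=(-1.043, -0.422), k4=(-1.038, -0.437); state += dt/6·(k1+2k2+2k3+k4)
t=0.010: state=(1.480, 3.296)
t=0.020: state=(1.469, 3.291)
t=0.030: state=(1.459, 3.286)
continuing one RK4 step at a time; state shown every 20 steps (Δt=0.2):
t=0.200: state=(1.303, 3.166)
t=0.400: state=(1.161, 2.953)
t=0.600: state=(1.061, 2.699)
next step: t=0.610: state=(1.057, 2.686) — y has crossed 2.69
linear interpolation between t=0.600 (2.69889) and t=0.610 (2.68564) → t≈0.607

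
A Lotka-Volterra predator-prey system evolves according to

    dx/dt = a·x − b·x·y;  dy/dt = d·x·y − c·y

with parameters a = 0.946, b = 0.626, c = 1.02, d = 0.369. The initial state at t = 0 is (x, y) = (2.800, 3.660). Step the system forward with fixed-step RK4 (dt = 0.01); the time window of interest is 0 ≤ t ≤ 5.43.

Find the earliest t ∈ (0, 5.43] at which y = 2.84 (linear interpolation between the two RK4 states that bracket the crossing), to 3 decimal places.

t=0.000: state=(2.800, 3.660)
step 1 (dt=0.01): k1=(-3.766, 0.048), k2=(-3.742, 0.023), k3=(-3.741, 0.023), k4=(-3.717, -0.002); state += dt/6·(k1+2k2+2k3+k4)
t=0.010: state=(2.763, 3.660)
t=0.020: state=(2.726, 3.660)
t=0.030: state=(2.689, 3.659)
continuing one RK4 step at a time; state shown every 20 steps (Δt=0.2):
t=0.200: state=(2.147, 3.578)
t=0.400: state=(1.679, 3.356)
t=0.600: state=(1.357, 3.059)
t=0.730: state=(1.206, 2.849)
next step: t=0.740: state=(1.196, 2.832) — y has crossed 2.84
linear interpolation between t=0.730 (2.84863) and t=0.740 (2.83225) → t≈0.735

t = 0.735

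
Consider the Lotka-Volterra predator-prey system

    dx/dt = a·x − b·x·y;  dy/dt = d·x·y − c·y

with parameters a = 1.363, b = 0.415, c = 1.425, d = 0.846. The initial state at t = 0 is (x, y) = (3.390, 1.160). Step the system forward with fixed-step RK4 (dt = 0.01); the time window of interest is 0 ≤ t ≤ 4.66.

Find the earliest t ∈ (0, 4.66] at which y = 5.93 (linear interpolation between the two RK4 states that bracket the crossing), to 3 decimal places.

t=0.000: state=(3.390, 1.160)
step 1 (dt=0.01): k1=(2.989, 1.674), k2=(2.990, 1.701), k3=(2.990, 1.701), k4=(2.991, 1.728); state += dt/6·(k1+2k2+2k3+k4)
t=0.010: state=(3.420, 1.177)
t=0.020: state=(3.450, 1.195)
t=0.030: state=(3.480, 1.213)
continuing one RK4 step at a time; state shown every 20 steps (Δt=0.2):
t=0.200: state=(3.974, 1.628)
t=0.400: state=(4.414, 2.498)
t=0.600: state=(4.448, 4.007)
t=0.780: state=(3.934, 5.909)
next step: t=0.790: state=(3.890, 6.022) — y has crossed 5.93
linear interpolation between t=0.780 (5.90931) and t=0.790 (6.02175) → t≈0.782

t = 0.782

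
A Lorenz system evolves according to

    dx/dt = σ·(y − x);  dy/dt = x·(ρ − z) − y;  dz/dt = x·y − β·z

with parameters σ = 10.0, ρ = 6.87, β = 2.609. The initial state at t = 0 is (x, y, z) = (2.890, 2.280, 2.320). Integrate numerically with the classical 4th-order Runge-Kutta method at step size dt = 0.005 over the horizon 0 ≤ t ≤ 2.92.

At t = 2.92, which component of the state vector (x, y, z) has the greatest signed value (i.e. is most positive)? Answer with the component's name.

largest component: z

t=0.000: state=(2.890, 2.280, 2.320)
step 1 (dt=0.005): k1=(-6.100, 10.870, 0.536), k2=(-5.676, 10.769, 0.576), k3=(-5.689, 10.774, 0.578), k4=(-5.277, 10.678, 0.618); state += dt/6·(k1+2k2+2k3+k4)
t=0.005: state=(2.862, 2.334, 2.323)
t=0.010: state=(2.837, 2.387, 2.326)
t=0.015: state=(2.816, 2.439, 2.330)
continuing one RK4 step at a time; state shown every 20 steps (Δt=0.1):
t=0.100: state=(2.872, 3.259, 2.478)
t=0.200: state=(3.462, 4.198, 2.953)
t=0.300: state=(4.258, 5.075, 3.870)
t=0.400: state=(5.003, 5.624, 5.202)
t=0.500: state=(5.404, 5.550, 6.616)
t=0.600: state=(5.270, 4.874, 7.576)
t=0.700: state=(4.694, 3.995, 7.780)
t=0.800: state=(3.984, 3.308, 7.371)
t=0.900: state=(3.404, 2.935, 6.675)
t=1.000: state=(3.056, 2.827, 5.949)
t=1.100: state=(2.934, 2.911, 5.331)
t=1.200: state=(2.995, 3.134, 4.891)
t=1.300: state=(3.198, 3.457, 4.665)
t=1.400: state=(3.499, 3.835, 4.671)
t=1.500: state=(3.850, 4.203, 4.905)
t=1.600: state=(4.181, 4.478, 5.324)
t=1.700: state=(4.417, 4.580, 5.829)
t=1.800: state=(4.495, 4.485, 6.280)
t=1.900: state=(4.404, 4.242, 6.552)
t=2.000: state=(4.195, 3.952, 6.597)
t=2.100: state=(3.947, 3.706, 6.448)
t=2.200: state=(3.733, 3.553, 6.187)
t=2.300: state=(3.596, 3.503, 5.898)
t=2.400: state=(3.548, 3.545, 5.647)
t=2.500: state=(3.583, 3.654, 5.477)
t=2.600: state=(3.681, 3.802, 5.411)
t=2.700: state=(3.815, 3.956, 5.450)
t=2.800: state=(3.953, 4.083, 5.576)
t=2.900: state=(4.065, 4.155, 5.754)
t=2.920: state=(4.082, 4.161, 5.791)
compare at T: x=4.082, y=4.161, z=5.791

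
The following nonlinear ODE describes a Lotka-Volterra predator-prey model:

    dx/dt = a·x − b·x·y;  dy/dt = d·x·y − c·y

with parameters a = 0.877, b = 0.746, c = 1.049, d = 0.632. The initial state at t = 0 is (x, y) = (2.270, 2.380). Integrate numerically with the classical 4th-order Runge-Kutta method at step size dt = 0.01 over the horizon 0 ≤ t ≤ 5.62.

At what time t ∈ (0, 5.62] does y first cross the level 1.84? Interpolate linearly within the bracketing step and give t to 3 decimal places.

t = 1.252

t=0.000: state=(2.270, 2.380)
step 1 (dt=0.01): k1=(-2.040, 0.918), k2=(-2.038, 0.904), k3=(-2.038, 0.904), k4=(-2.036, 0.891); state += dt/6·(k1+2k2+2k3+k4)
t=0.010: state=(2.250, 2.389)
t=0.020: state=(2.229, 2.398)
t=0.030: state=(2.209, 2.406)
continuing one RK4 step at a time; state shown every 20 steps (Δt=0.2):
t=0.200: state=(1.876, 2.507)
t=0.400: state=(1.535, 2.519)
t=0.600: state=(1.262, 2.436)
t=0.800: state=(1.057, 2.285)
t=1.000: state=(0.908, 2.097)
t=1.200: state=(0.804, 1.893)
t=1.250: state=(0.783, 1.842)
next step: t=1.260: state=(0.779, 1.832) — y has crossed 1.84
linear interpolation between t=1.250 (1.84209) and t=1.260 (1.83189) → t≈1.252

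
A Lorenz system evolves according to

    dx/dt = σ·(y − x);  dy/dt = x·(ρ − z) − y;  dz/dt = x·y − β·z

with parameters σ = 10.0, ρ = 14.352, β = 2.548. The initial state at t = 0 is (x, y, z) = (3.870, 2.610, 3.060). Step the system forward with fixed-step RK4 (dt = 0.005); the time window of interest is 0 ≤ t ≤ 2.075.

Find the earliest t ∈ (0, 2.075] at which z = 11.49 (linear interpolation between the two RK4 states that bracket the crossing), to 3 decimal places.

t=0.000: state=(3.870, 2.610, 3.060)
step 1 (dt=0.005): k1=(-12.600, 41.090, 2.304), k2=(-11.258, 40.610, 2.601), k3=(-11.303, 40.646, 2.604), k4=(-10.003, 40.199, 2.898); state += dt/6·(k1+2k2+2k3+k4)
t=0.005: state=(3.814, 2.813, 3.073)
t=0.010: state=(3.770, 3.012, 3.089)
t=0.015: state=(3.738, 3.208, 3.108)
continuing one RK4 step at a time; state shown every 20 steps (Δt=0.1):
t=0.100: state=(4.482, 6.443, 3.990)
t=0.200: state=(7.262, 10.616, 7.605)
t=0.255: state=(9.086, 12.167, 11.476)
next step: t=0.260: state=(9.238, 12.228, 11.886) — z has crossed 11.49
linear interpolation between t=0.255 (11.47554) and t=0.260 (11.88563) → t≈0.255

t = 0.255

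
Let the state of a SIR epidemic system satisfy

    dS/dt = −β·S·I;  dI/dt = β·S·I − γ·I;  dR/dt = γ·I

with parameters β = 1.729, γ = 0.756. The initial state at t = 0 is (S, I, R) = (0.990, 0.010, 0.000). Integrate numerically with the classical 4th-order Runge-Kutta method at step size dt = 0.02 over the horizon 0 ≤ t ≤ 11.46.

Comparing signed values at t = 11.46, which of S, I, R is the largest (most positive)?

t=0.000: state=(0.990, 0.010, 0.000)
step 1 (dt=0.02): k1=(-0.017, 0.010, 0.008), k2=(-0.017, 0.010, 0.008), k3=(-0.017, 0.010, 0.008), k4=(-0.017, 0.010, 0.008); state += dt/6·(k1+2k2+2k3+k4)
t=0.020: state=(0.990, 0.010, 0.000)
t=0.040: state=(0.989, 0.010, 0.000)
t=0.060: state=(0.989, 0.011, 0.000)
continuing one RK4 step at a time; state shown every 25 steps (Δt=0.5):
t=0.500: state=(0.979, 0.016, 0.005)
t=1.000: state=(0.962, 0.025, 0.013)
t=1.500: state=(0.936, 0.040, 0.025)
t=2.000: state=(0.897, 0.060, 0.043)
t=2.500: state=(0.842, 0.087, 0.071)
t=3.000: state=(0.770, 0.120, 0.110)
t=3.500: state=(0.683, 0.155, 0.162)
t=4.000: state=(0.590, 0.184, 0.226)
t=4.500: state=(0.499, 0.201, 0.300)
t=5.000: state=(0.418, 0.205, 0.377)
t=5.500: state=(0.351, 0.196, 0.453)
t=6.000: state=(0.299, 0.177, 0.524)
t=6.500: state=(0.259, 0.155, 0.586)
t=7.000: state=(0.229, 0.131, 0.640)
t=7.500: state=(0.206, 0.108, 0.685)
t=8.000: state=(0.190, 0.088, 0.722)
t=8.500: state=(0.177, 0.071, 0.752)
t=9.000: state=(0.168, 0.056, 0.776)
t=9.500: state=(0.161, 0.044, 0.795)
t=10.000: state=(0.155, 0.035, 0.810)
t=10.500: state=(0.151, 0.027, 0.822)
t=11.000: state=(0.148, 0.021, 0.831)
t=11.460: state=(0.146, 0.017, 0.837)
compare at T: S=0.146, I=0.017, R=0.837

largest component: R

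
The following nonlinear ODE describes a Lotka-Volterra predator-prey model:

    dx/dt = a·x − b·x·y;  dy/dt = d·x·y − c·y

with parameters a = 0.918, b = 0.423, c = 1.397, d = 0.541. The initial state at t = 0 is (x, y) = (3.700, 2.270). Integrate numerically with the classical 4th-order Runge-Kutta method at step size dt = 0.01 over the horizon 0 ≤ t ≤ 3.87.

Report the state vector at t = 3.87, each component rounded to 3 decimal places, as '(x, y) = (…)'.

(x, y) = (2.344, 1.320)

t=0.000: state=(3.700, 2.270)
step 1 (dt=0.01): k1=(-0.156, 1.373), k2=(-0.167, 1.376), k3=(-0.167, 1.376), k4=(-0.178, 1.379); state += dt/6·(k1+2k2+2k3+k4)
t=0.010: state=(3.698, 2.284)
t=0.020: state=(3.696, 2.298)
t=0.030: state=(3.694, 2.311)
continuing one RK4 step at a time; state shown every 20 steps (Δt=0.2):
t=0.200: state=(3.626, 2.554)
t=0.400: state=(3.468, 2.836)
t=0.600: state=(3.242, 3.085)
t=0.800: state=(2.976, 3.267)
t=1.000: state=(2.700, 3.358)
t=1.200: state=(2.441, 3.353)
t=1.400: state=(2.216, 3.261)
t=1.600: state=(2.033, 3.102)
t=1.800: state=(1.895, 2.900)
t=2.000: state=(1.798, 2.677)
t=2.200: state=(1.739, 2.451)
t=2.400: state=(1.714, 2.234)
t=2.600: state=(1.720, 2.033)
t=2.800: state=(1.753, 1.855)
t=3.000: state=(1.813, 1.701)
t=3.200: state=(1.897, 1.572)
t=3.400: state=(2.004, 1.468)
t=3.600: state=(2.135, 1.388)
t=3.800: state=(2.286, 1.333)
t=3.870: state=(2.344, 1.320)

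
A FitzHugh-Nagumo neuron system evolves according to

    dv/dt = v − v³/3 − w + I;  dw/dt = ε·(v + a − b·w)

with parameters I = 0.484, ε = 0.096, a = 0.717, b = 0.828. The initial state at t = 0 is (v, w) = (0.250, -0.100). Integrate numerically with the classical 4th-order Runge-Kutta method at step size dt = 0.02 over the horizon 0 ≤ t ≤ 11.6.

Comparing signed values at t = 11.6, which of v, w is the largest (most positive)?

largest component: w

t=0.000: state=(0.250, -0.100)
step 1 (dt=0.02): k1=(0.829, 0.101), k2=(0.836, 0.101), k3=(0.836, 0.102), k4=(0.842, 0.102); state += dt/6·(k1+2k2+2k3+k4)
t=0.020: state=(0.267, -0.098)
t=0.040: state=(0.284, -0.096)
t=0.060: state=(0.301, -0.094)
continuing one RK4 step at a time; state shown every 25 steps (Δt=0.5):
t=0.500: state=(0.746, -0.039)
t=1.000: state=(1.307, 0.044)
t=1.500: state=(1.672, 0.148)
t=2.000: state=(1.795, 0.258)
t=2.500: state=(1.804, 0.367)
t=3.000: state=(1.774, 0.470)
t=3.500: state=(1.734, 0.568)
t=4.000: state=(1.688, 0.660)
t=4.500: state=(1.641, 0.747)
t=5.000: state=(1.593, 0.828)
t=5.500: state=(1.543, 0.903)
t=6.000: state=(1.492, 0.973)
t=6.500: state=(1.439, 1.038)
t=7.000: state=(1.384, 1.097)
t=7.500: state=(1.326, 1.152)
t=8.000: state=(1.264, 1.202)
t=8.500: state=(1.198, 1.247)
t=9.000: state=(1.126, 1.287)
t=9.500: state=(1.045, 1.321)
t=10.000: state=(0.952, 1.351)
t=10.500: state=(0.840, 1.374)
t=11.000: state=(0.699, 1.390)
t=11.500: state=(0.510, 1.399)
t=11.600: state=(0.463, 1.399)
compare at T: v=0.463, w=1.399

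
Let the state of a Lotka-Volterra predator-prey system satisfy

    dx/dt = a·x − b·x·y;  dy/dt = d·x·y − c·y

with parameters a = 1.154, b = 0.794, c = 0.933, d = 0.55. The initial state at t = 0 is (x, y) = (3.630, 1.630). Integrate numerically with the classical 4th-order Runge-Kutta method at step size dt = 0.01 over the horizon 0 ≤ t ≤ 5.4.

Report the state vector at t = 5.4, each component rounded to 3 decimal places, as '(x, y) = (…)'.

(x, y) = (2.580, 0.675)

t=0.000: state=(3.630, 1.630)
step 1 (dt=0.01): k1=(-0.509, 1.734), k2=(-0.534, 1.740), k3=(-0.534, 1.740), k4=(-0.558, 1.747); state += dt/6·(k1+2k2+2k3+k4)
t=0.010: state=(3.625, 1.647)
t=0.020: state=(3.619, 1.665)
t=0.030: state=(3.613, 1.683)
continuing one RK4 step at a time; state shown every 20 steps (Δt=0.2):
t=0.200: state=(3.430, 1.998)
t=0.400: state=(3.053, 2.371)
t=0.600: state=(2.571, 2.682)
t=0.800: state=(2.080, 2.873)
t=1.000: state=(1.650, 2.925)
t=1.200: state=(1.312, 2.854)
t=1.400: state=(1.063, 2.696)
t=1.600: state=(0.886, 2.489)
t=1.800: state=(0.766, 2.261)
t=2.000: state=(0.686, 2.031)
t=2.200: state=(0.637, 1.812)
t=2.400: state=(0.611, 1.610)
t=2.600: state=(0.605, 1.428)
t=2.800: state=(0.616, 1.267)
t=3.000: state=(0.641, 1.127)
t=3.200: state=(0.682, 1.005)
t=3.400: state=(0.739, 0.902)
t=3.600: state=(0.812, 0.815)
t=3.800: state=(0.904, 0.743)
t=4.000: state=(1.017, 0.685)
t=4.200: state=(1.153, 0.640)
t=4.400: state=(1.316, 0.609)
t=4.600: state=(1.507, 0.590)
t=4.800: state=(1.730, 0.584)
t=5.000: state=(1.984, 0.595)
t=5.200: state=(2.270, 0.623)
t=5.400: state=(2.580, 0.675)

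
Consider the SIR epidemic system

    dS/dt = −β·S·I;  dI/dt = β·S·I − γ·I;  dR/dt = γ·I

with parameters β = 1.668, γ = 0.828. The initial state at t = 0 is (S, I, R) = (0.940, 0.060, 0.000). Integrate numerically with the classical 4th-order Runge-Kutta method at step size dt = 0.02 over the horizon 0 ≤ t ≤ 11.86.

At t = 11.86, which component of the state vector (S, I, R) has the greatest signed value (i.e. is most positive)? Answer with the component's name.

t=0.000: state=(0.940, 0.060, 0.000)
step 1 (dt=0.02): k1=(-0.094, 0.044, 0.050), k2=(-0.095, 0.045, 0.050), k3=(-0.095, 0.045, 0.050), k4=(-0.095, 0.045, 0.050); state += dt/6·(k1+2k2+2k3+k4)
t=0.020: state=(0.938, 0.061, 0.001)
t=0.040: state=(0.936, 0.062, 0.002)
t=0.060: state=(0.934, 0.063, 0.003)
continuing one RK4 step at a time; state shown every 25 steps (Δt=0.5):
t=0.500: state=(0.885, 0.085, 0.030)
t=1.000: state=(0.815, 0.114, 0.071)
t=1.500: state=(0.731, 0.144, 0.125)
t=2.000: state=(0.642, 0.169, 0.190)
t=2.500: state=(0.554, 0.184, 0.263)
t=3.000: state=(0.474, 0.186, 0.340)
t=3.500: state=(0.407, 0.177, 0.415)
t=4.000: state=(0.353, 0.161, 0.486)
t=4.500: state=(0.312, 0.140, 0.548)
t=5.000: state=(0.280, 0.119, 0.602)
t=5.500: state=(0.256, 0.098, 0.646)
t=6.000: state=(0.237, 0.079, 0.683)
t=6.500: state=(0.224, 0.064, 0.713)
t=7.000: state=(0.213, 0.050, 0.736)
t=7.500: state=(0.205, 0.040, 0.755)
t=8.000: state=(0.200, 0.031, 0.769)
t=8.500: state=(0.195, 0.024, 0.781)
t=9.000: state=(0.192, 0.019, 0.790)
t=9.500: state=(0.189, 0.015, 0.797)
t=10.000: state=(0.187, 0.011, 0.802)
t=10.500: state=(0.185, 0.009, 0.806)
t=11.000: state=(0.184, 0.007, 0.809)
t=11.500: state=(0.183, 0.005, 0.812)
t=11.860: state=(0.183, 0.004, 0.813)
compare at T: S=0.183, I=0.004, R=0.813

largest component: R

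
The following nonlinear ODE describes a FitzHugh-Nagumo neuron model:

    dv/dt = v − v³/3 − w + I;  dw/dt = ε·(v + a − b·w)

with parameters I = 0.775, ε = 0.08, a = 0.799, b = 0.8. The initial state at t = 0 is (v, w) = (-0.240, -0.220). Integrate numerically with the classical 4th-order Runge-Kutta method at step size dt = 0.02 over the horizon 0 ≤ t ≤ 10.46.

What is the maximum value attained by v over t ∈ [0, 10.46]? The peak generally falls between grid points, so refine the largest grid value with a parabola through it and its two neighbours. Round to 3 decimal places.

t=0.000: state=(-0.240, -0.220)
step 1 (dt=0.02): k1=(0.760, 0.059), k2=(0.766, 0.059), k3=(0.766, 0.059), k4=(0.773, 0.060); state += dt/6·(k1+2k2+2k3+k4)
t=0.020: state=(-0.225, -0.219)
t=0.040: state=(-0.209, -0.218)
t=0.060: state=(-0.193, -0.216)
continuing one RK4 step at a time; state shown every 25 steps (Δt=0.5):
t=0.500: state=(0.240, -0.182)
t=1.000: state=(0.949, -0.122)
t=1.500: state=(1.630, -0.035)
t=2.000: state=(1.923, 0.069)
t=2.500: state=(1.975, 0.175)
t=3.000: state=(1.960, 0.279)
t=3.500: state=(1.929, 0.378)
t=4.000: state=(1.895, 0.473)
t=4.500: state=(1.859, 0.563)
t=5.000: state=(1.824, 0.649)
t=5.500: state=(1.787, 0.731)
t=6.000: state=(1.751, 0.809)
t=6.500: state=(1.714, 0.884)
t=7.000: state=(1.677, 0.954)
t=7.500: state=(1.640, 1.021)
t=8.000: state=(1.602, 1.084)
t=8.500: state=(1.563, 1.143)
t=9.000: state=(1.524, 1.200)
t=9.500: state=(1.483, 1.252)
t=10.000: state=(1.442, 1.302)
t=10.460: state=(1.402, 1.345)
largest grid value and its neighbours: v(2.500)=1.97519, v(2.520)=1.97528, v(2.540)=1.97528
parabola through these three points peaks at t≈2.530 with v≈1.97529

max v = 1.975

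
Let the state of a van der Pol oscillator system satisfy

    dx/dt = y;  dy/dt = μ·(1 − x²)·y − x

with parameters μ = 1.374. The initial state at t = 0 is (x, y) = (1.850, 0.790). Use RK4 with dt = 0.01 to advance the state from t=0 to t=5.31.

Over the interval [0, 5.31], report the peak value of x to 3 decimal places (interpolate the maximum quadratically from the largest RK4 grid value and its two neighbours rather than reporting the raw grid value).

t=0.000: state=(1.850, 0.790)
step 1 (dt=0.01): k1=(0.790, -4.480), k2=(0.768, -4.424), k3=(0.768, -4.425), k4=(0.746, -4.369); state += dt/6·(k1+2k2+2k3+k4)
t=0.010: state=(1.858, 0.746)
t=0.020: state=(1.865, 0.703)
t=0.030: state=(1.872, 0.661)
continuing one RK4 step at a time; state shown every 20 steps (Δt=0.2):
t=0.200: state=(1.933, 0.114)
t=0.400: state=(1.919, -0.218)
t=0.600: state=(1.857, -0.379)
t=0.800: state=(1.771, -0.472)
t=1.000: state=(1.670, -0.543)
t=1.200: state=(1.554, -0.612)
t=1.400: state=(1.424, -0.692)
t=1.600: state=(1.276, -0.794)
t=1.800: state=(1.104, -0.934)
t=2.000: state=(0.899, -1.133)
t=2.200: state=(0.645, -1.427)
t=2.400: state=(0.318, -1.866)
t=2.600: state=(-0.113, -2.465)
t=2.800: state=(-0.666, -3.015)
t=3.000: state=(-1.270, -2.847)
t=3.200: state=(-1.737, -1.723)
t=3.400: state=(-1.962, -0.601)
t=3.600: state=(-2.013, 0.007)
t=3.800: state=(-1.981, 0.276)
t=4.000: state=(-1.912, 0.401)
t=4.200: state=(-1.824, 0.474)
t=4.400: state=(-1.723, 0.532)
t=4.600: state=(-1.611, 0.591)
t=4.800: state=(-1.486, 0.661)
t=5.000: state=(-1.346, 0.750)
t=5.200: state=(-1.184, 0.870)
t=5.310: state=(-1.084, 0.955)
largest grid value and its neighbours: x(0.240)=1.93605, x(0.250)=1.93622, x(0.260)=1.93619
parabola through these three points peaks at t≈0.253 with x≈1.93623

max x = 1.936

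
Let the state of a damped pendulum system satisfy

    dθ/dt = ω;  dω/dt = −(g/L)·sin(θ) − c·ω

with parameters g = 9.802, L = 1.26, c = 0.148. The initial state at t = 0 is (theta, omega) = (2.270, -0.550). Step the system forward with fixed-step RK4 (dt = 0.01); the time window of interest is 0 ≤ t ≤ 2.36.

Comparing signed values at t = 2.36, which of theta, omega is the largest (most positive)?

largest component: omega

t=0.000: state=(2.270, -0.550)
step 1 (dt=0.01): k1=(-0.550, -5.873), k2=(-0.579, -5.882), k3=(-0.579, -5.883), k4=(-0.609, -5.893); state += dt/6·(k1+2k2+2k3+k4)
t=0.010: state=(2.264, -0.609)
t=0.020: state=(2.258, -0.668)
t=0.030: state=(2.251, -0.727)
continuing one RK4 step at a time; state shown every 10 steps (Δt=0.1):
t=0.100: state=(2.185, -1.151)
t=0.200: state=(2.038, -1.793)
t=0.300: state=(1.825, -2.487)
t=0.400: state=(1.540, -3.214)
t=0.500: state=(1.183, -3.919)
t=0.600: state=(0.760, -4.496)
t=0.700: state=(0.292, -4.816)
t=0.800: state=(-0.191, -4.783)
t=0.900: state=(-0.653, -4.397)
t=1.000: state=(-1.062, -3.750)
t=1.100: state=(-1.398, -2.968)
t=1.200: state=(-1.654, -2.155)
t=1.300: state=(-1.830, -1.365)
t=1.400: state=(-1.929, -0.611)
t=1.500: state=(-1.953, 0.117)
t=1.600: state=(-1.905, 0.836)
t=1.700: state=(-1.785, 1.566)
t=1.800: state=(-1.592, 2.308)
t=1.900: state=(-1.324, 3.039)
t=2.000: state=(-0.986, 3.699)
t=2.100: state=(-0.590, 4.191)
t=2.200: state=(-0.157, 4.410)
t=2.300: state=(0.281, 4.297)
t=2.360: state=(0.533, 4.075)
compare at T: theta=0.533, omega=4.075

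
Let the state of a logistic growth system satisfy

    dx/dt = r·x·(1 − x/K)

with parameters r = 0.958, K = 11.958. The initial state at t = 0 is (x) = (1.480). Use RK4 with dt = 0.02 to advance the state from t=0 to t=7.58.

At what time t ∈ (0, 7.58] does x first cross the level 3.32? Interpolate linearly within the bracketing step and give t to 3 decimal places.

t = 1.045

t=0.000: state=(1.480)
step 1 (dt=0.02): k1=(1.242), k2=(1.251), k3=(1.251), k4=(1.260); state += dt/6·(k1+2k2+2k3+k4)
t=0.020: state=(1.505)
t=0.040: state=(1.530)
t=0.060: state=(1.556)
continuing one RK4 step at a time; state shown every 25 steps (Δt=0.5):
t=0.500: state=(2.221)
t=1.000: state=(3.218)
t=1.040: state=(3.309)
next step: t=1.060: state=(3.355) — x has crossed 3.32
linear interpolation between t=1.040 (3.30872) and t=1.060 (3.35477) → t≈1.045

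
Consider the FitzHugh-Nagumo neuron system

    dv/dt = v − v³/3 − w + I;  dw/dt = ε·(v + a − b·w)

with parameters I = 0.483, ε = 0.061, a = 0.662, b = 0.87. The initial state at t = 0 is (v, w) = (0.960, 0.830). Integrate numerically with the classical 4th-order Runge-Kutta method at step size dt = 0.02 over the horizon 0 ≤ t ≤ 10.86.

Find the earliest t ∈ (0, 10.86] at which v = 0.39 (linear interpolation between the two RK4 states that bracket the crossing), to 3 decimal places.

t = 10.265

t=0.000: state=(0.960, 0.830)
step 1 (dt=0.02): k1=(0.318, 0.055), k2=(0.318, 0.055), k3=(0.318, 0.055), k4=(0.317, 0.055); state += dt/6·(k1+2k2+2k3+k4)
t=0.020: state=(0.966, 0.831)
t=0.040: state=(0.973, 0.832)
t=0.060: state=(0.979, 0.833)
continuing one RK4 step at a time; state shown every 25 steps (Δt=0.5):
t=0.500: state=(1.111, 0.859)
t=1.000: state=(1.231, 0.892)
t=1.500: state=(1.310, 0.927)
t=2.000: state=(1.351, 0.963)
t=2.500: state=(1.363, 0.998)
t=3.000: state=(1.357, 1.033)
t=3.500: state=(1.339, 1.067)
t=4.000: state=(1.313, 1.099)
t=4.500: state=(1.282, 1.129)
t=5.000: state=(1.247, 1.157)
t=5.500: state=(1.209, 1.184)
t=6.000: state=(1.166, 1.209)
t=6.500: state=(1.120, 1.231)
t=7.000: state=(1.069, 1.252)
t=7.500: state=(1.013, 1.270)
t=8.000: state=(0.948, 1.287)
t=8.500: state=(0.872, 1.300)
t=9.000: state=(0.779, 1.311)
t=9.500: state=(0.661, 1.318)
t=10.000: state=(0.502, 1.321)
t=10.260: state=(0.392, 1.321)
next step: t=10.280: state=(0.383, 1.321) — v has crossed 0.39
linear interpolation between t=10.260 (0.39238) and t=10.280 (0.38300) → t≈10.265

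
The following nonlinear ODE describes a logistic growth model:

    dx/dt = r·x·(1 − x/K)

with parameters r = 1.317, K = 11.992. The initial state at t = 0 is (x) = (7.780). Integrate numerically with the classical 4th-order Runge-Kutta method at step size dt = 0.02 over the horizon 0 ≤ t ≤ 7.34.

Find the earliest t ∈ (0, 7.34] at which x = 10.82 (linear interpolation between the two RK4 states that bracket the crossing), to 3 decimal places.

t = 1.222

t=0.000: state=(7.780)
step 1 (dt=0.02): k1=(3.599), k2=(3.585), k3=(3.585), k4=(3.570); state += dt/6·(k1+2k2+2k3+k4)
t=0.020: state=(7.852)
t=0.040: state=(7.923)
t=0.060: state=(7.993)
continuing one RK4 step at a time; state shown every 25 steps (Δt=0.5):
t=0.500: state=(9.367)
t=1.000: state=(10.473)
t=1.220: state=(10.818)
next step: t=1.240: state=(10.845) — x has crossed 10.82
linear interpolation between t=1.220 (10.81754) and t=1.240 (10.84515) → t≈1.222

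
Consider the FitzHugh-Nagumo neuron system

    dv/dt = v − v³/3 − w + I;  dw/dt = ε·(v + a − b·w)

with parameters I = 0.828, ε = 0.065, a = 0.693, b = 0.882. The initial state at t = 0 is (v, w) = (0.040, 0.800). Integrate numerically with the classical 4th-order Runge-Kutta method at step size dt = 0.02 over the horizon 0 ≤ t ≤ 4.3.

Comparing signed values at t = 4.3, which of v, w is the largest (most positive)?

largest component: v

t=0.000: state=(0.040, 0.800)
step 1 (dt=0.02): k1=(0.068, 0.002), k2=(0.069, 0.002), k3=(0.069, 0.002), k4=(0.069, 0.002); state += dt/6·(k1+2k2+2k3+k4)
t=0.020: state=(0.041, 0.800)
t=0.040: state=(0.043, 0.800)
t=0.060: state=(0.044, 0.800)
continuing one RK4 step at a time; state shown every 10 steps (Δt=0.2):
t=0.200: state=(0.055, 0.800)
t=0.400: state=(0.073, 0.801)
t=0.600: state=(0.095, 0.802)
t=0.800: state=(0.122, 0.803)
t=1.000: state=(0.154, 0.805)
t=1.200: state=(0.193, 0.807)
t=1.400: state=(0.239, 0.809)
t=1.600: state=(0.294, 0.813)
t=1.800: state=(0.360, 0.816)
t=2.000: state=(0.437, 0.821)
t=2.200: state=(0.526, 0.827)
t=2.400: state=(0.628, 0.834)
t=2.600: state=(0.742, 0.842)
t=2.800: state=(0.864, 0.852)
t=3.000: state=(0.990, 0.863)
t=3.200: state=(1.114, 0.876)
t=3.400: state=(1.230, 0.890)
t=3.600: state=(1.332, 0.905)
t=3.800: state=(1.416, 0.922)
t=4.000: state=(1.482, 0.939)
t=4.200: state=(1.531, 0.957)
t=4.300: state=(1.550, 0.966)
compare at T: v=1.550, w=0.966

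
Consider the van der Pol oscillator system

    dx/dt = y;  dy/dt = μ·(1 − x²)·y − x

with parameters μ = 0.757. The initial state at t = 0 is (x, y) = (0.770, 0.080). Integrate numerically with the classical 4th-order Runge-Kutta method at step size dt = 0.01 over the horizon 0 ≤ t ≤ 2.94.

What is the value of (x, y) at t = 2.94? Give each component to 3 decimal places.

t=0.000: state=(0.770, 0.080)
step 1 (dt=0.01): k1=(0.080, -0.745), k2=(0.076, -0.747), k3=(0.076, -0.747), k4=(0.073, -0.748); state += dt/6·(k1+2k2+2k3+k4)
t=0.010: state=(0.771, 0.073)
t=0.020: state=(0.771, 0.065)
t=0.030: state=(0.772, 0.058)
continuing one RK4 step at a time; state shown every 10 steps (Δt=0.1):
t=0.100: state=(0.774, 0.004)
t=0.200: state=(0.771, -0.074)
t=0.300: state=(0.759, -0.155)
t=0.400: state=(0.740, -0.236)
t=0.500: state=(0.712, -0.319)
t=0.600: state=(0.676, -0.402)
t=0.700: state=(0.632, -0.487)
t=0.800: state=(0.579, -0.573)
t=0.900: state=(0.517, -0.660)
t=1.000: state=(0.446, -0.750)
t=1.100: state=(0.367, -0.841)
t=1.200: state=(0.278, -0.933)
t=1.300: state=(0.180, -1.026)
t=1.400: state=(0.073, -1.119)
t=1.500: state=(-0.043, -1.208)
t=1.600: state=(-0.168, -1.291)
t=1.700: state=(-0.301, -1.363)
t=1.800: state=(-0.440, -1.416)
t=1.900: state=(-0.584, -1.445)
t=2.000: state=(-0.728, -1.442)
t=2.100: state=(-0.871, -1.400)
t=2.200: state=(-1.007, -1.318)
t=2.300: state=(-1.133, -1.197)
t=2.400: state=(-1.245, -1.043)
t=2.500: state=(-1.341, -0.865)
t=2.600: state=(-1.418, -0.674)
t=2.700: state=(-1.476, -0.482)
t=2.800: state=(-1.514, -0.296)
t=2.900: state=(-1.535, -0.122)
t=2.940: state=(-1.539, -0.057)

(x, y) = (-1.539, -0.057)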